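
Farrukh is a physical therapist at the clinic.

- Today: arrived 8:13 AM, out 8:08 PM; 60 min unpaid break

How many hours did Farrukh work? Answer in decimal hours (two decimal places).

10.92 hours

Today: 8:13 AM–8:08 PM = 11 h 55 min; less 60 min break → 10 h 55 min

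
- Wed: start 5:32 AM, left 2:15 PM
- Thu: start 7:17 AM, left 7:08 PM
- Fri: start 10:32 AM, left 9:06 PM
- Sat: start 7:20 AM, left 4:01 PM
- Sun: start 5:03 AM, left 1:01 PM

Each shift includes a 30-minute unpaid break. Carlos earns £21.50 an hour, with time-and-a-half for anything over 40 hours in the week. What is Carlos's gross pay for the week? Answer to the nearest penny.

£1030.39

Wed: 5:32 AM–2:15 PM = 8 h 43 min; less 30 min break → 8 h 13 min
Thu: 7:17 AM–7:08 PM = 11 h 51 min; less 30 min break → 11 h 21 min
Fri: 10:32 AM–9:06 PM = 10 h 34 min; less 30 min break → 10 h 4 min
Sat: 7:20 AM–4:01 PM = 8 h 41 min; less 30 min break → 8 h 11 min
Sun: 5:03 AM–1:01 PM = 7 h 58 min; less 30 min break → 7 h 28 min
Total worked: 45 h 17 min = 2717 min.
Regular 40 h 0 min = 2400 min at £21.50/h; overtime 5 h 17 min = 317 min at £32.25/h.
Pay = (2400 × £21.50 + 317 × £32.25) ÷ 60 = £1030.39.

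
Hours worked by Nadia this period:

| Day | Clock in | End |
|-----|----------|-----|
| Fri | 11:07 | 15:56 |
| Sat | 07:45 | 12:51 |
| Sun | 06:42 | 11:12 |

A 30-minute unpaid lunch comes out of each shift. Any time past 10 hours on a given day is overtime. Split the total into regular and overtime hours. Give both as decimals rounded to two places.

Fri: 11:07–15:56 = 4 h 49 min; less 30 min break → 4 h 19 min
Sat: 07:45–12:51 = 5 h 6 min; less 30 min break → 4 h 36 min
Sun: 06:42–11:12 = 4 h 30 min; less 30 min break → 4 h 0 min
Fri reg 4 h 19 min / OT 0 h 0 min; Sat reg 4 h 36 min / OT 0 h 0 min; Sun reg 4 h 0 min / OT 0 h 0 min.
Totals: regular 12 h 55 min, overtime 0 h 0 min.

Regular 12.92 hours, overtime 0.00 hours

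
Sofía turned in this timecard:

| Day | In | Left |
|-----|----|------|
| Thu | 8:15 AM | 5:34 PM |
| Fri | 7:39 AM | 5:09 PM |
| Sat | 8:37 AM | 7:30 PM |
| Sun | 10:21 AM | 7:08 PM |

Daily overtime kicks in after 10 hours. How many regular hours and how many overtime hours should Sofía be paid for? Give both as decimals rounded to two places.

Thu: 8:15 AM–5:34 PM = 9 h 19 min
Fri: 7:39 AM–5:09 PM = 9 h 30 min
Sat: 8:37 AM–7:30 PM = 10 h 53 min
Sun: 10:21 AM–7:08 PM = 8 h 47 min
Thu reg 9 h 19 min / OT 0 h 0 min; Fri reg 9 h 30 min / OT 0 h 0 min; Sat reg 10 h 0 min / OT 0 h 53 min; Sun reg 8 h 47 min / OT 0 h 0 min.
Totals: regular 37 h 36 min, overtime 0 h 53 min.

Regular 37.60 hours, overtime 0.88 hours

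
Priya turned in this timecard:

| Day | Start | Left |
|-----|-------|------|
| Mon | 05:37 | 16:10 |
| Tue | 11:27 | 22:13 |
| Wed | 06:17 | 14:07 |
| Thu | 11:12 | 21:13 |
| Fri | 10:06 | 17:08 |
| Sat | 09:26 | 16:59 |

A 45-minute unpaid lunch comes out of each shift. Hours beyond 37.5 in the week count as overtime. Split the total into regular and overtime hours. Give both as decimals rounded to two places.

Regular 37.50 hours, overtime 11.75 hours

Mon: 05:37–16:10 = 10 h 33 min; less 45 min break → 9 h 48 min
Tue: 11:27–22:13 = 10 h 46 min; less 45 min break → 10 h 1 min
Wed: 06:17–14:07 = 7 h 50 min; less 45 min break → 7 h 5 min
Thu: 11:12–21:13 = 10 h 1 min; less 45 min break → 9 h 16 min
Fri: 10:06–17:08 = 7 h 2 min; less 45 min break → 6 h 17 min
Sat: 09:26–16:59 = 7 h 33 min; less 45 min break → 6 h 48 min
Total worked: 49 h 15 min = 49.25 h.
Threshold 37.5 h → overtime 11 h 45 min, regular 37 h 30 min.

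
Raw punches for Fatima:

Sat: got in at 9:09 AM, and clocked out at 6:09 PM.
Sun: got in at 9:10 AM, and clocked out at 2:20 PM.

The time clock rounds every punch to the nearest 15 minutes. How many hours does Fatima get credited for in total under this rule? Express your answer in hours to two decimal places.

14.00 hours

Sat: in 9:09 AM→9:15 AM, out 6:09 PM→6:15 PM; 9 h 0 min
Sun: in 9:10 AM→9:15 AM, out 2:20 PM→2:15 PM; 5 h 0 min
Total credited: 14 h 0 min.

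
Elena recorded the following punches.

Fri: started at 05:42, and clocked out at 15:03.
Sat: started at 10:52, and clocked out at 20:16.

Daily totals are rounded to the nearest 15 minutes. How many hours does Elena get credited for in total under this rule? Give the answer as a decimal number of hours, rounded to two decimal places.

Fri: 05:42–15:03 = 9 h 21 min → rounds to 9 h 15 min
Sat: 10:52–20:16 = 9 h 24 min → rounds to 9 h 30 min
Total credited: 18 h 45 min.

18.75 hours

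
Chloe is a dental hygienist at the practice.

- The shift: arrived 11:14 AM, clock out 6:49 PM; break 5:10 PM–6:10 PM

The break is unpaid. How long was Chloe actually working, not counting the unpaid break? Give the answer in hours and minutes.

The shift: 11:14 AM–6:49 PM = 7 h 35 min; less 60 min break → 6 h 35 min

6 h 35 min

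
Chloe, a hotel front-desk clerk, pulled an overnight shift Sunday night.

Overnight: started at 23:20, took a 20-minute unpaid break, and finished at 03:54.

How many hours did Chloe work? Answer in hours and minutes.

4 h 14 min

Overnight: 23:20 → midnight = 0 h 40 min; midnight → 03:54 = 3 h 54 min; span 4 h 34 min; less 20 min break → 4 h 14 min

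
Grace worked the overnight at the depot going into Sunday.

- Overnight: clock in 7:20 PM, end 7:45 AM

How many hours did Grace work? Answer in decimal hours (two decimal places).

Overnight: 7:20 PM → midnight = 4 h 40 min; midnight → 7:45 AM = 7 h 45 min; span 12 h 25 min

12.42 hours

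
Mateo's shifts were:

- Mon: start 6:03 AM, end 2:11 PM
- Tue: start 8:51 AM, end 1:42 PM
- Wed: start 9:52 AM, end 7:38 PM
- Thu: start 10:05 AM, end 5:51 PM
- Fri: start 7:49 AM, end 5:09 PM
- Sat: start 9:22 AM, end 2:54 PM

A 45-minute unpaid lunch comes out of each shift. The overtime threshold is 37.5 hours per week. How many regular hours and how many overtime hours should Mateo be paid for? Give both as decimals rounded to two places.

Regular 37.50 hours, overtime 3.38 hours

Mon: 6:03 AM–2:11 PM = 8 h 8 min; less 45 min break → 7 h 23 min
Tue: 8:51 AM–1:42 PM = 4 h 51 min; less 45 min break → 4 h 6 min
Wed: 9:52 AM–7:38 PM = 9 h 46 min; less 45 min break → 9 h 1 min
Thu: 10:05 AM–5:51 PM = 7 h 46 min; less 45 min break → 7 h 1 min
Fri: 7:49 AM–5:09 PM = 9 h 20 min; less 45 min break → 8 h 35 min
Sat: 9:22 AM–2:54 PM = 5 h 32 min; less 45 min break → 4 h 47 min
Total worked: 40 h 53 min = 40.88 h.
Threshold 37.5 h → overtime 3 h 23 min, regular 37 h 30 min.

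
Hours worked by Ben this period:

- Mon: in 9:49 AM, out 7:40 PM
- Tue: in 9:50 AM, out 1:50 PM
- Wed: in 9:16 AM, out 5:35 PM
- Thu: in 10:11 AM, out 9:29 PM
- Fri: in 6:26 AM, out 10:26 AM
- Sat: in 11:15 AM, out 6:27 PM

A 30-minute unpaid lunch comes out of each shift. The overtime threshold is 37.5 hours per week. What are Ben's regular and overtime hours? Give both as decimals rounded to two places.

Mon: 9:49 AM–7:40 PM = 9 h 51 min; less 30 min break → 9 h 21 min
Tue: 9:50 AM–1:50 PM = 4 h 0 min; less 30 min break → 3 h 30 min
Wed: 9:16 AM–5:35 PM = 8 h 19 min; less 30 min break → 7 h 49 min
Thu: 10:11 AM–9:29 PM = 11 h 18 min; less 30 min break → 10 h 48 min
Fri: 6:26 AM–10:26 AM = 4 h 0 min; less 30 min break → 3 h 30 min
Sat: 11:15 AM–6:27 PM = 7 h 12 min; less 30 min break → 6 h 42 min
Total worked: 41 h 40 min = 41.67 h.
Threshold 37.5 h → overtime 4 h 10 min, regular 37 h 30 min.

Regular 37.50 hours, overtime 4.17 hours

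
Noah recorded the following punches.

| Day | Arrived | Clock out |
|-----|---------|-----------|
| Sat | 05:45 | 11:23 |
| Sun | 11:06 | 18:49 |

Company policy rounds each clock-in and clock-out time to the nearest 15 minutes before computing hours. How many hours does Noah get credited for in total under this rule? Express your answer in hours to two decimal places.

13.50 hours

Sat: in 05:45→05:45, out 11:23→11:30; 5 h 45 min
Sun: in 11:06→11:00, out 18:49→18:45; 7 h 45 min
Total credited: 13 h 30 min.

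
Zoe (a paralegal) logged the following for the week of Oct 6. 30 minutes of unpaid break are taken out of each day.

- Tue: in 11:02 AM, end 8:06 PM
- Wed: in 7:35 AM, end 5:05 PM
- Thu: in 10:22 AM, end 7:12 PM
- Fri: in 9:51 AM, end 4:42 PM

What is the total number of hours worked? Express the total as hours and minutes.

Tue: 11:02 AM–8:06 PM = 9 h 4 min; less 30 min break → 8 h 34 min
Wed: 7:35 AM–5:05 PM = 9 h 30 min; less 30 min break → 9 h 0 min
Thu: 10:22 AM–7:12 PM = 8 h 50 min; less 30 min break → 8 h 20 min
Fri: 9:51 AM–4:42 PM = 6 h 51 min; less 30 min break → 6 h 21 min
Total: 8 h 34 min + 9 h 0 min + 8 h 20 min + 6 h 21 min = 32 h 15 min.

32 h 15 min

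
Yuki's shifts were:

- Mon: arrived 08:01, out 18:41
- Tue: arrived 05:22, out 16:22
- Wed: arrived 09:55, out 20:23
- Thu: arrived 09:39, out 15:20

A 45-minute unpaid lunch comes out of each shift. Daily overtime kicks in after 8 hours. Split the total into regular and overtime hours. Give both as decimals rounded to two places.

Mon: 08:01–18:41 = 10 h 40 min; less 45 min break → 9 h 55 min
Tue: 05:22–16:22 = 11 h 0 min; less 45 min break → 10 h 15 min
Wed: 09:55–20:23 = 10 h 28 min; less 45 min break → 9 h 43 min
Thu: 09:39–15:20 = 5 h 41 min; less 45 min break → 4 h 56 min
Mon reg 8 h 0 min / OT 1 h 55 min; Tue reg 8 h 0 min / OT 2 h 15 min; Wed reg 8 h 0 min / OT 1 h 43 min; Thu reg 4 h 56 min / OT 0 h 0 min.
Totals: regular 28 h 56 min, overtime 5 h 53 min.

Regular 28.93 hours, overtime 5.88 hours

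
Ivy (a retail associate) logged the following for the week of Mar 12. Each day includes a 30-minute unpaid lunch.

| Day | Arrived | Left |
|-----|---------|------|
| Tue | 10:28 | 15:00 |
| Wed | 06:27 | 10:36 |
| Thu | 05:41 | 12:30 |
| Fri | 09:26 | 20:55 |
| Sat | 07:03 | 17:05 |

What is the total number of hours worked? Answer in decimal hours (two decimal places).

34.52 hours

Tue: 10:28–15:00 = 4 h 32 min; less 30 min break → 4 h 2 min
Wed: 06:27–10:36 = 4 h 9 min; less 30 min break → 3 h 39 min
Thu: 05:41–12:30 = 6 h 49 min; less 30 min break → 6 h 19 min
Fri: 09:26–20:55 = 11 h 29 min; less 30 min break → 10 h 59 min
Sat: 07:03–17:05 = 10 h 2 min; less 30 min break → 9 h 32 min
Total: 4 h 2 min + 3 h 39 min + 6 h 19 min + 10 h 59 min + 9 h 32 min = 34 h 31 min.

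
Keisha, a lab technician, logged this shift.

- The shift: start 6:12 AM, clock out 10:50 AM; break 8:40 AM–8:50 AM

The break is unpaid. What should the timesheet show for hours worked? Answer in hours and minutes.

4 h 28 min

The shift: 6:12 AM–10:50 AM = 4 h 38 min; less 10 min break → 4 h 28 min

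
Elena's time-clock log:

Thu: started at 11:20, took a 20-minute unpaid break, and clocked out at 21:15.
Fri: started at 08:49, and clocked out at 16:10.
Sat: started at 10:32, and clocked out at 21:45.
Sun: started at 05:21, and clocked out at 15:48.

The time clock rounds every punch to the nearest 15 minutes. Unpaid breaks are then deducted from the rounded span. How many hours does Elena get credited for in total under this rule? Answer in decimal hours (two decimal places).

38.92 hours

Thu: in 11:20→11:15, out 21:15→21:15; 10 h 0 min − 20 min = 9 h 40 min
Fri: in 08:49→08:45, out 16:10→16:15; 7 h 30 min
Sat: in 10:32→10:30, out 21:45→21:45; 11 h 15 min
Sun: in 05:21→05:15, out 15:48→15:45; 10 h 30 min
Total credited: 38 h 55 min.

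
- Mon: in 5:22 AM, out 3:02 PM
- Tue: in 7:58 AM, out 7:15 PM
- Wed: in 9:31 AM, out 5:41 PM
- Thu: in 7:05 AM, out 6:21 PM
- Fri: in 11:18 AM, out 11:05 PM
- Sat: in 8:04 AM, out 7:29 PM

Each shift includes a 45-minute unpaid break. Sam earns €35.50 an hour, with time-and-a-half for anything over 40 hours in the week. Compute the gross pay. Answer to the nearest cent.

€2436.19

Mon: 5:22 AM–3:02 PM = 9 h 40 min; less 45 min break → 8 h 55 min
Tue: 7:58 AM–7:15 PM = 11 h 17 min; less 45 min break → 10 h 32 min
Wed: 9:31 AM–5:41 PM = 8 h 10 min; less 45 min break → 7 h 25 min
Thu: 7:05 AM–6:21 PM = 11 h 16 min; less 45 min break → 10 h 31 min
Fri: 11:18 AM–11:05 PM = 11 h 47 min; less 45 min break → 11 h 2 min
Sat: 8:04 AM–7:29 PM = 11 h 25 min; less 45 min break → 10 h 40 min
Total worked: 59 h 5 min = 3545 min.
Regular 40 h 0 min = 2400 min at €35.50/h; overtime 19 h 5 min = 1145 min at €53.25/h.
Pay = (2400 × €35.50 + 1145 × €53.25) ÷ 60 = €2436.19.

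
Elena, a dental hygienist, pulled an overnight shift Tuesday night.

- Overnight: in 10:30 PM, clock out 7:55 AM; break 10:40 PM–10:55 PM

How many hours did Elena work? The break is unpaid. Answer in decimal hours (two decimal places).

Overnight: 10:30 PM → midnight = 1 h 30 min; midnight → 7:55 AM = 7 h 55 min; span 9 h 25 min; less 15 min break → 9 h 10 min

9.17 hours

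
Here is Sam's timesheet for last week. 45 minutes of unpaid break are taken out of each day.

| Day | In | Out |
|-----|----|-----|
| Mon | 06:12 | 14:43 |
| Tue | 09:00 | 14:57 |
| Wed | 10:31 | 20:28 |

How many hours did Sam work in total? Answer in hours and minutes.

22 h 10 min

Mon: 06:12–14:43 = 8 h 31 min; less 45 min break → 7 h 46 min
Tue: 09:00–14:57 = 5 h 57 min; less 45 min break → 5 h 12 min
Wed: 10:31–20:28 = 9 h 57 min; less 45 min break → 9 h 12 min
Total: 7 h 46 min + 5 h 12 min + 9 h 12 min = 22 h 10 min.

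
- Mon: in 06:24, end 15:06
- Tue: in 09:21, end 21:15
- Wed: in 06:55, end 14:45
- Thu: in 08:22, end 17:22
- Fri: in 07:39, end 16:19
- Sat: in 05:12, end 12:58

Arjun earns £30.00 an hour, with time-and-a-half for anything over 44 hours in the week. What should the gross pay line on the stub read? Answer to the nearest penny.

Mon: 06:24–15:06 = 8 h 42 min
Tue: 09:21–21:15 = 11 h 54 min
Wed: 06:55–14:45 = 7 h 50 min
Thu: 08:22–17:22 = 9 h 0 min
Fri: 07:39–16:19 = 8 h 40 min
Sat: 05:12–12:58 = 7 h 46 min
Total worked: 53 h 52 min = 3232 min.
Regular 44 h 0 min = 2640 min at £30.00/h; overtime 9 h 52 min = 592 min at £45.00/h.
Pay = (2640 × £30.00 + 592 × £45.00) ÷ 60 = £1764.00.

£1764.00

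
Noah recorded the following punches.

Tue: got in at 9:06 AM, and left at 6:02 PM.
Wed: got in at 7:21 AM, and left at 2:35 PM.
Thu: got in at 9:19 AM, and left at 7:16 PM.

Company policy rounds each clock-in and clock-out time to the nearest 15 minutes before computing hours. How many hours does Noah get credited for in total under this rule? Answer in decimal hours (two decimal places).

Tue: in 9:06 AM→9:00 AM, out 6:02 PM→6:00 PM; 9 h 0 min
Wed: in 7:21 AM→7:15 AM, out 2:35 PM→2:30 PM; 7 h 15 min
Thu: in 9:19 AM→9:15 AM, out 7:16 PM→7:15 PM; 10 h 0 min
Total credited: 26 h 15 min.

26.25 hours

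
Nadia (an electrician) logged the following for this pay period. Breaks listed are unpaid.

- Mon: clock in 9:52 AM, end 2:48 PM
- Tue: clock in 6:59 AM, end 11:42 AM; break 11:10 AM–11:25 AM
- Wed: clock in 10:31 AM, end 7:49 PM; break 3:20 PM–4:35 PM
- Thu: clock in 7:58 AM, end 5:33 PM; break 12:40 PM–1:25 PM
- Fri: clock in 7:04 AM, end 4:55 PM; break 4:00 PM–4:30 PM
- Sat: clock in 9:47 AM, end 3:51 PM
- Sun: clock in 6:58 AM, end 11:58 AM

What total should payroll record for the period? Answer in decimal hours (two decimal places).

46.70 hours

Mon: 9:52 AM–2:48 PM = 4 h 56 min
Tue: 6:59 AM–11:42 AM = 4 h 43 min; less 15 min break → 4 h 28 min
Wed: 10:31 AM–7:49 PM = 9 h 18 min; less 75 min break → 8 h 3 min
Thu: 7:58 AM–5:33 PM = 9 h 35 min; less 45 min break → 8 h 50 min
Fri: 7:04 AM–4:55 PM = 9 h 51 min; less 30 min break → 9 h 21 min
Sat: 9:47 AM–3:51 PM = 6 h 4 min
Sun: 6:58 AM–11:58 AM = 5 h 0 min
Total: 4 h 56 min + 4 h 28 min + 8 h 3 min + 8 h 50 min + 9 h 21 min + 6 h 4 min + 5 h 0 min = 46 h 42 min.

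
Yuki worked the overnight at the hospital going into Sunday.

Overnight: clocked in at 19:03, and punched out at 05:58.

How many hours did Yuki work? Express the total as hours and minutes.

Overnight: 19:03 → midnight = 4 h 57 min; midnight → 05:58 = 5 h 58 min; span 10 h 55 min

10 h 55 min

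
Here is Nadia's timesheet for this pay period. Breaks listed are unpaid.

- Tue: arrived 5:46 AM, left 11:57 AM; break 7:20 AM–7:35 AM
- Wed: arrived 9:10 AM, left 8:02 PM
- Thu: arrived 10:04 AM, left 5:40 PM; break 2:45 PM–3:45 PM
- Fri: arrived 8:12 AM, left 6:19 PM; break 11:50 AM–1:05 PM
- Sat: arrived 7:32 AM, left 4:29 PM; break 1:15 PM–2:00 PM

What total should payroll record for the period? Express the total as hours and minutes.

Tue: 5:46 AM–11:57 AM = 6 h 11 min; less 15 min break → 5 h 56 min
Wed: 9:10 AM–8:02 PM = 10 h 52 min
Thu: 10:04 AM–5:40 PM = 7 h 36 min; less 60 min break → 6 h 36 min
Fri: 8:12 AM–6:19 PM = 10 h 7 min; less 75 min break → 8 h 52 min
Sat: 7:32 AM–4:29 PM = 8 h 57 min; less 45 min break → 8 h 12 min
Total: 5 h 56 min + 10 h 52 min + 6 h 36 min + 8 h 52 min + 8 h 12 min = 40 h 28 min.

40 h 28 min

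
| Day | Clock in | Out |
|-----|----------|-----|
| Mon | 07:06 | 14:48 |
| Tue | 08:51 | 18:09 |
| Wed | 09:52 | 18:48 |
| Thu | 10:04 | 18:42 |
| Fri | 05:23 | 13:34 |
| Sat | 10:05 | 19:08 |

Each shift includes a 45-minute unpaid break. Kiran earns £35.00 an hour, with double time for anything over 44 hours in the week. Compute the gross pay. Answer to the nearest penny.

£1771.00

Mon: 07:06–14:48 = 7 h 42 min; less 45 min break → 6 h 57 min
Tue: 08:51–18:09 = 9 h 18 min; less 45 min break → 8 h 33 min
Wed: 09:52–18:48 = 8 h 56 min; less 45 min break → 8 h 11 min
Thu: 10:04–18:42 = 8 h 38 min; less 45 min break → 7 h 53 min
Fri: 05:23–13:34 = 8 h 11 min; less 45 min break → 7 h 26 min
Sat: 10:05–19:08 = 9 h 3 min; less 45 min break → 8 h 18 min
Total worked: 47 h 18 min = 2838 min.
Regular 44 h 0 min = 2640 min at £35.00/h; overtime 3 h 18 min = 198 min at £70.00/h.
Pay = (2640 × £35.00 + 198 × £70.00) ÷ 60 = £1771.00.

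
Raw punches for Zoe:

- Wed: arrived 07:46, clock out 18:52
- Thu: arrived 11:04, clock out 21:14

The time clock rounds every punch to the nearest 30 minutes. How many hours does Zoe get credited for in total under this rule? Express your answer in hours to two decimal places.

21.00 hours

Wed: in 07:46→08:00, out 18:52→19:00; 11 h 0 min
Thu: in 11:04→11:00, out 21:14→21:00; 10 h 0 min
Total credited: 21 h 0 min.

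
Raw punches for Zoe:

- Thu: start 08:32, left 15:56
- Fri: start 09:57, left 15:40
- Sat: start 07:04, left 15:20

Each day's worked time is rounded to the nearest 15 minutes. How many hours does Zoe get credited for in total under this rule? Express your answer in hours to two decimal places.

21.50 hours

Thu: 08:32–15:56 = 7 h 24 min → rounds to 7 h 30 min
Fri: 09:57–15:40 = 5 h 43 min → rounds to 5 h 45 min
Sat: 07:04–15:20 = 8 h 16 min → rounds to 8 h 15 min
Total credited: 21 h 30 min.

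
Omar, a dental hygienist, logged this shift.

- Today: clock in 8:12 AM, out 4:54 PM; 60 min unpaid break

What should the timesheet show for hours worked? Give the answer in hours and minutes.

7 h 42 min

Today: 8:12 AM–4:54 PM = 8 h 42 min; less 60 min break → 7 h 42 min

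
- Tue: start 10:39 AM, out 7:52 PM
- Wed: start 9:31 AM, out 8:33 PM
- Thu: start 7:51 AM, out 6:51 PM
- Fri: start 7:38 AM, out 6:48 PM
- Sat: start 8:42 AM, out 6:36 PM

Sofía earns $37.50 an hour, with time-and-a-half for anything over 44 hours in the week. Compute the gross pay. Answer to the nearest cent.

$2117.81

Tue: 10:39 AM–7:52 PM = 9 h 13 min
Wed: 9:31 AM–8:33 PM = 11 h 2 min
Thu: 7:51 AM–6:51 PM = 11 h 0 min
Fri: 7:38 AM–6:48 PM = 11 h 10 min
Sat: 8:42 AM–6:36 PM = 9 h 54 min
Total worked: 52 h 19 min = 3139 min.
Regular 44 h 0 min = 2640 min at $37.50/h; overtime 8 h 19 min = 499 min at $56.25/h.
Pay = (2640 × $37.50 + 499 × $56.25) ÷ 60 = $2117.81.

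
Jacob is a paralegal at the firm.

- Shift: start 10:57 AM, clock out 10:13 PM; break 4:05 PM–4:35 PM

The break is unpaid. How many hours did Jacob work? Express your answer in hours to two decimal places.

Shift: 10:57 AM–10:13 PM = 11 h 16 min; less 30 min break → 10 h 46 min

10.77 hours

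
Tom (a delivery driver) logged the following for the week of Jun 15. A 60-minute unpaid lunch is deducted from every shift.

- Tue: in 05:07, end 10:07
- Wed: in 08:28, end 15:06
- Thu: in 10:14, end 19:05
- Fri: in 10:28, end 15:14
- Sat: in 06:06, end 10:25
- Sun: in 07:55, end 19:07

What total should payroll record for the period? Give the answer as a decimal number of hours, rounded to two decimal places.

Tue: 05:07–10:07 = 5 h 0 min; less 60 min break → 4 h 0 min
Wed: 08:28–15:06 = 6 h 38 min; less 60 min break → 5 h 38 min
Thu: 10:14–19:05 = 8 h 51 min; less 60 min break → 7 h 51 min
Fri: 10:28–15:14 = 4 h 46 min; less 60 min break → 3 h 46 min
Sat: 06:06–10:25 = 4 h 19 min; less 60 min break → 3 h 19 min
Sun: 07:55–19:07 = 11 h 12 min; less 60 min break → 10 h 12 min
Total: 4 h 0 min + 5 h 38 min + 7 h 51 min + 3 h 46 min + 3 h 19 min + 10 h 12 min = 34 h 46 min.

34.77 hours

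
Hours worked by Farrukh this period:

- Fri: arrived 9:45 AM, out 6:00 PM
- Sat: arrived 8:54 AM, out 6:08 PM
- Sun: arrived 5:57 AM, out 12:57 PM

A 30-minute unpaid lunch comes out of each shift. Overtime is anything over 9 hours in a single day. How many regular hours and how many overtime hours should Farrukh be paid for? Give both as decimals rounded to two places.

Fri: 9:45 AM–6:00 PM = 8 h 15 min; less 30 min break → 7 h 45 min
Sat: 8:54 AM–6:08 PM = 9 h 14 min; less 30 min break → 8 h 44 min
Sun: 5:57 AM–12:57 PM = 7 h 0 min; less 30 min break → 6 h 30 min
Fri reg 7 h 45 min / OT 0 h 0 min; Sat reg 8 h 44 min / OT 0 h 0 min; Sun reg 6 h 30 min / OT 0 h 0 min.
Totals: regular 22 h 59 min, overtime 0 h 0 min.

Regular 22.98 hours, overtime 0.00 hours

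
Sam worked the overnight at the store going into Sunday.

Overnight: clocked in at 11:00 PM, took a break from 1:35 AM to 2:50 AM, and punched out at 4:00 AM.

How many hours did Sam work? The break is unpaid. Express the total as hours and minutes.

Overnight: 11:00 PM → midnight = 1 h 0 min; midnight → 4:00 AM = 4 h 0 min; span 5 h 0 min; less 75 min break → 3 h 45 min

3 h 45 min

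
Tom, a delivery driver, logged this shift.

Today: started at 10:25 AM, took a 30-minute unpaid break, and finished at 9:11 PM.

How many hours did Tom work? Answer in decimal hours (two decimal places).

Today: 10:25 AM–9:11 PM = 10 h 46 min; less 30 min break → 10 h 16 min

10.27 hours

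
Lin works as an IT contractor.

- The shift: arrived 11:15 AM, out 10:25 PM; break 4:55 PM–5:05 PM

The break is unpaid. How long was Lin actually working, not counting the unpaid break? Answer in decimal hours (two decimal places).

The shift: 11:15 AM–10:25 PM = 11 h 10 min; less 10 min break → 11 h 0 min

11.00 hours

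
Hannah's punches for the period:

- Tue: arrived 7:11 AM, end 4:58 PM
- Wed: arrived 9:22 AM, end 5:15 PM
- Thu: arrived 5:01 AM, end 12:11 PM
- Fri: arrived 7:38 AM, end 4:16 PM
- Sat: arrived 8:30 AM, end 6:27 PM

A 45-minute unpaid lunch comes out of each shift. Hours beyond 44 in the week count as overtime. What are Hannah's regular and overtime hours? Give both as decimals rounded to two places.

Tue: 7:11 AM–4:58 PM = 9 h 47 min; less 45 min break → 9 h 2 min
Wed: 9:22 AM–5:15 PM = 7 h 53 min; less 45 min break → 7 h 8 min
Thu: 5:01 AM–12:11 PM = 7 h 10 min; less 45 min break → 6 h 25 min
Fri: 7:38 AM–4:16 PM = 8 h 38 min; less 45 min break → 7 h 53 min
Sat: 8:30 AM–6:27 PM = 9 h 57 min; less 45 min break → 9 h 12 min
Total worked: 39 h 40 min = 39.67 h.
Threshold 44 h → overtime 0 h 0 min, regular 39 h 40 min.

Regular 39.67 hours, overtime 0.00 hours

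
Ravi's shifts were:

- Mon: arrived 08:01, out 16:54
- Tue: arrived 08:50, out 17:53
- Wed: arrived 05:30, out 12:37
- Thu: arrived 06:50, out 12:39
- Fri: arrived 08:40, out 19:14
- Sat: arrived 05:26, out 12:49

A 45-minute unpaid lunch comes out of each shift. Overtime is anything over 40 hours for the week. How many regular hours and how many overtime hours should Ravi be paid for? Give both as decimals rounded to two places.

Regular 40.00 hours, overtime 4.32 hours

Mon: 08:01–16:54 = 8 h 53 min; less 45 min break → 8 h 8 min
Tue: 08:50–17:53 = 9 h 3 min; less 45 min break → 8 h 18 min
Wed: 05:30–12:37 = 7 h 7 min; less 45 min break → 6 h 22 min
Thu: 06:50–12:39 = 5 h 49 min; less 45 min break → 5 h 4 min
Fri: 08:40–19:14 = 10 h 34 min; less 45 min break → 9 h 49 min
Sat: 05:26–12:49 = 7 h 23 min; less 45 min break → 6 h 38 min
Total worked: 44 h 19 min = 44.32 h.
Threshold 40 h → overtime 4 h 19 min, regular 40 h 0 min.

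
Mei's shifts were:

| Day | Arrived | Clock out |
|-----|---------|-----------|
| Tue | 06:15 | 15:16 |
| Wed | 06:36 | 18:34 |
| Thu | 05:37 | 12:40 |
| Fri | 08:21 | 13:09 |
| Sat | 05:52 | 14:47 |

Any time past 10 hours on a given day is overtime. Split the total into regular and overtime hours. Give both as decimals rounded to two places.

Regular 39.78 hours, overtime 1.97 hours

Tue: 06:15–15:16 = 9 h 1 min
Wed: 06:36–18:34 = 11 h 58 min
Thu: 05:37–12:40 = 7 h 3 min
Fri: 08:21–13:09 = 4 h 48 min
Sat: 05:52–14:47 = 8 h 55 min
Tue reg 9 h 1 min / OT 0 h 0 min; Wed reg 10 h 0 min / OT 1 h 58 min; Thu reg 7 h 3 min / OT 0 h 0 min; Fri reg 4 h 48 min / OT 0 h 0 min; Sat reg 8 h 55 min / OT 0 h 0 min.
Totals: regular 39 h 47 min, overtime 1 h 58 min.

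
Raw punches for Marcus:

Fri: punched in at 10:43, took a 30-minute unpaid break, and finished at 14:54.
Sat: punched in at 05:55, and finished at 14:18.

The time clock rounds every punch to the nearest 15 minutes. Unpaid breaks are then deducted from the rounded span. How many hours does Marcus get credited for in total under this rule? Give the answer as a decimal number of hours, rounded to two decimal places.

12.00 hours

Fri: in 10:43→10:45, out 14:54→15:00; 4 h 15 min − 30 min = 3 h 45 min
Sat: in 05:55→06:00, out 14:18→14:15; 8 h 15 min
Total credited: 12 h 0 min.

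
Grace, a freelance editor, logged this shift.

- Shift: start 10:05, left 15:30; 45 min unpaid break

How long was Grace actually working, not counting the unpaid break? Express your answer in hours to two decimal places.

4.67 hours

Shift: 10:05–15:30 = 5 h 25 min; less 45 min break → 4 h 40 min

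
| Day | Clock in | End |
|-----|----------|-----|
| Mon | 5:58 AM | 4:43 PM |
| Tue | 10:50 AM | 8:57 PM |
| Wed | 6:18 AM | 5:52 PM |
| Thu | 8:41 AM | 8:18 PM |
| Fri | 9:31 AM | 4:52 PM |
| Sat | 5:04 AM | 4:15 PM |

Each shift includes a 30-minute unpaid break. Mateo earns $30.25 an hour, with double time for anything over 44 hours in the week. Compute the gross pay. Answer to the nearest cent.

$2273.79

Mon: 5:58 AM–4:43 PM = 10 h 45 min; less 30 min break → 10 h 15 min
Tue: 10:50 AM–8:57 PM = 10 h 7 min; less 30 min break → 9 h 37 min
Wed: 6:18 AM–5:52 PM = 11 h 34 min; less 30 min break → 11 h 4 min
Thu: 8:41 AM–8:18 PM = 11 h 37 min; less 30 min break → 11 h 7 min
Fri: 9:31 AM–4:52 PM = 7 h 21 min; less 30 min break → 6 h 51 min
Sat: 5:04 AM–4:15 PM = 11 h 11 min; less 30 min break → 10 h 41 min
Total worked: 59 h 35 min = 3575 min.
Regular 44 h 0 min = 2640 min at $30.25/h; overtime 15 h 35 min = 935 min at $60.50/h.
Pay = (2640 × $30.25 + 935 × $60.50) ÷ 60 = $2273.79.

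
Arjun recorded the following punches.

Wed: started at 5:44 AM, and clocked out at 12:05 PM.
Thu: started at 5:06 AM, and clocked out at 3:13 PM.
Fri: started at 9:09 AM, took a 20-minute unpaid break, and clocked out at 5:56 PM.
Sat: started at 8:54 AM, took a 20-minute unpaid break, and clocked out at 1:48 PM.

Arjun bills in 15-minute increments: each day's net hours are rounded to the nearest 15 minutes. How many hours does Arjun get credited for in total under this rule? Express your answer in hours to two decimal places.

Wed: 5:44 AM–12:05 PM = 6 h 21 min → rounds to 6 h 15 min
Thu: 5:06 AM–3:13 PM = 10 h 7 min → rounds to 10 h 0 min
Fri: 9:09 AM–5:56 PM = 8 h 47 min − 20 min = 8 h 27 min → rounds to 8 h 30 min
Sat: 8:54 AM–1:48 PM = 4 h 54 min − 20 min = 4 h 34 min → rounds to 4 h 30 min
Total credited: 29 h 15 min.

29.25 hours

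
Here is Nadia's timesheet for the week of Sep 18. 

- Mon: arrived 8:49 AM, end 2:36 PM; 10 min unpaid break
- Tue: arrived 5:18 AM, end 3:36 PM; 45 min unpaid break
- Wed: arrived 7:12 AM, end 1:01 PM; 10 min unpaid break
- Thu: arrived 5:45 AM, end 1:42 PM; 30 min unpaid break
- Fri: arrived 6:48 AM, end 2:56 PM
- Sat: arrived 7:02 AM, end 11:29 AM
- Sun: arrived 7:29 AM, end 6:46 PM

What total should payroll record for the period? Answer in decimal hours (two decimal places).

Mon: 8:49 AM–2:36 PM = 5 h 47 min; less 10 min break → 5 h 37 min
Tue: 5:18 AM–3:36 PM = 10 h 18 min; less 45 min break → 9 h 33 min
Wed: 7:12 AM–1:01 PM = 5 h 49 min; less 10 min break → 5 h 39 min
Thu: 5:45 AM–1:42 PM = 7 h 57 min; less 30 min break → 7 h 27 min
Fri: 6:48 AM–2:56 PM = 8 h 8 min
Sat: 7:02 AM–11:29 AM = 4 h 27 min
Sun: 7:29 AM–6:46 PM = 11 h 17 min
Total: 5 h 37 min + 9 h 33 min + 5 h 39 min + 7 h 27 min + 8 h 8 min + 4 h 27 min + 11 h 17 min = 52 h 8 min.

52.13 hours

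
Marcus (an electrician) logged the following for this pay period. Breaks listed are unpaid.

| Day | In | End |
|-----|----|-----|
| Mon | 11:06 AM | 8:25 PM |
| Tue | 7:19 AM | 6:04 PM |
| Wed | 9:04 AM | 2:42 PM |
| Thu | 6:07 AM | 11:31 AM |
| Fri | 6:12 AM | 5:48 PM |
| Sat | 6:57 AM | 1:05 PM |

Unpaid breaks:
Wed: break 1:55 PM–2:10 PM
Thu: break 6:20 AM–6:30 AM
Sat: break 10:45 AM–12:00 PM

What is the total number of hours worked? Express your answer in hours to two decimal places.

Mon: 11:06 AM–8:25 PM = 9 h 19 min
Tue: 7:19 AM–6:04 PM = 10 h 45 min
Wed: 9:04 AM–2:42 PM = 5 h 38 min; less 15 min break → 5 h 23 min
Thu: 6:07 AM–11:31 AM = 5 h 24 min; less 10 min break → 5 h 14 min
Fri: 6:12 AM–5:48 PM = 11 h 36 min
Sat: 6:57 AM–1:05 PM = 6 h 8 min; less 75 min break → 4 h 53 min
Total: 9 h 19 min + 10 h 45 min + 5 h 23 min + 5 h 14 min + 11 h 36 min + 4 h 53 min = 47 h 10 min.

47.17 hours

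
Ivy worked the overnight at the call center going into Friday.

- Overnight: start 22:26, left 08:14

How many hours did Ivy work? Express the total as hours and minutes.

9 h 48 min

Overnight: 22:26 → midnight = 1 h 34 min; midnight → 08:14 = 8 h 14 min; span 9 h 48 min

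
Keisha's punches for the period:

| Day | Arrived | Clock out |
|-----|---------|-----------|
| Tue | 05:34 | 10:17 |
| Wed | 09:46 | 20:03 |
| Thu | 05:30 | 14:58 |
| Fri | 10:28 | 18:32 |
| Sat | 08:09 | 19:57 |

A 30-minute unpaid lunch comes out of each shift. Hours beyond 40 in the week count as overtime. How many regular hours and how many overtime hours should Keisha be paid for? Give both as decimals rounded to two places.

Tue: 05:34–10:17 = 4 h 43 min; less 30 min break → 4 h 13 min
Wed: 09:46–20:03 = 10 h 17 min; less 30 min break → 9 h 47 min
Thu: 05:30–14:58 = 9 h 28 min; less 30 min break → 8 h 58 min
Fri: 10:28–18:32 = 8 h 4 min; less 30 min break → 7 h 34 min
Sat: 08:09–19:57 = 11 h 48 min; less 30 min break → 11 h 18 min
Total worked: 41 h 50 min = 41.83 h.
Threshold 40 h → overtime 1 h 50 min, regular 40 h 0 min.

Regular 40.00 hours, overtime 1.83 hours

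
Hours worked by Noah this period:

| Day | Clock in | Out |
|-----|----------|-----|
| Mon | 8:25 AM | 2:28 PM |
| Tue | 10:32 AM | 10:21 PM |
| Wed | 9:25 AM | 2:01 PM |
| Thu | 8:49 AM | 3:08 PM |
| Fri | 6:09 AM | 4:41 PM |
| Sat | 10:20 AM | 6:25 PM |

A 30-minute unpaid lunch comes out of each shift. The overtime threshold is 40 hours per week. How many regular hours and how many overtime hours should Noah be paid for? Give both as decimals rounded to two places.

Mon: 8:25 AM–2:28 PM = 6 h 3 min; less 30 min break → 5 h 33 min
Tue: 10:32 AM–10:21 PM = 11 h 49 min; less 30 min break → 11 h 19 min
Wed: 9:25 AM–2:01 PM = 4 h 36 min; less 30 min break → 4 h 6 min
Thu: 8:49 AM–3:08 PM = 6 h 19 min; less 30 min break → 5 h 49 min
Fri: 6:09 AM–4:41 PM = 10 h 32 min; less 30 min break → 10 h 2 min
Sat: 10:20 AM–6:25 PM = 8 h 5 min; less 30 min break → 7 h 35 min
Total worked: 44 h 24 min = 44.40 h.
Threshold 40 h → overtime 4 h 24 min, regular 40 h 0 min.

Regular 40.00 hours, overtime 4.40 hours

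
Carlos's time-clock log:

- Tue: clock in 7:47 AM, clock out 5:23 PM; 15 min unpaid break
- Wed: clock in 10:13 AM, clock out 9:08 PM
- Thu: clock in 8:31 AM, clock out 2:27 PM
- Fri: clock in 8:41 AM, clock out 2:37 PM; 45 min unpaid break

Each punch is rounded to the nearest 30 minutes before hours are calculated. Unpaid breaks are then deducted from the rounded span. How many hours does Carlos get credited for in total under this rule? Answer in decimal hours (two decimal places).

Tue: in 7:47 AM→8:00 AM, out 5:23 PM→5:30 PM; 9 h 30 min − 15 min = 9 h 15 min
Wed: in 10:13 AM→10:00 AM, out 9:08 PM→9:00 PM; 11 h 0 min
Thu: in 8:31 AM→8:30 AM, out 2:27 PM→2:30 PM; 6 h 0 min
Fri: in 8:41 AM→8:30 AM, out 2:37 PM→2:30 PM; 6 h 0 min − 45 min = 5 h 15 min
Total credited: 31 h 30 min.

31.50 hours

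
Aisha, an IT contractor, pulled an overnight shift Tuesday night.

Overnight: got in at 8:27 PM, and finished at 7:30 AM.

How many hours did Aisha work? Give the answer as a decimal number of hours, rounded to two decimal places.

Overnight: 8:27 PM → midnight = 3 h 33 min; midnight → 7:30 AM = 7 h 30 min; span 11 h 3 min

11.05 hours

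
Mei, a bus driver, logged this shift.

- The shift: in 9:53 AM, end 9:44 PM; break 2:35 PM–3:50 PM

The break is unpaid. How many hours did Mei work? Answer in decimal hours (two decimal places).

10.60 hours

The shift: 9:53 AM–9:44 PM = 11 h 51 min; less 75 min break → 10 h 36 min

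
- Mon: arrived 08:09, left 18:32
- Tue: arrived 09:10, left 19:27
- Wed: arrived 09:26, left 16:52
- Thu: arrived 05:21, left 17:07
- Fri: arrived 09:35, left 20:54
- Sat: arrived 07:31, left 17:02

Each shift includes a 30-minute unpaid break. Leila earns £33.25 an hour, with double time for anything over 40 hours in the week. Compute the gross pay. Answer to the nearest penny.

£2507.05

Mon: 08:09–18:32 = 10 h 23 min; less 30 min break → 9 h 53 min
Tue: 09:10–19:27 = 10 h 17 min; less 30 min break → 9 h 47 min
Wed: 09:26–16:52 = 7 h 26 min; less 30 min break → 6 h 56 min
Thu: 05:21–17:07 = 11 h 46 min; less 30 min break → 11 h 16 min
Fri: 09:35–20:54 = 11 h 19 min; less 30 min break → 10 h 49 min
Sat: 07:31–17:02 = 9 h 31 min; less 30 min break → 9 h 1 min
Total worked: 57 h 42 min = 3462 min.
Regular 40 h 0 min = 2400 min at £33.25/h; overtime 17 h 42 min = 1062 min at £66.50/h.
Pay = (2400 × £33.25 + 1062 × £66.50) ÷ 60 = £2507.05.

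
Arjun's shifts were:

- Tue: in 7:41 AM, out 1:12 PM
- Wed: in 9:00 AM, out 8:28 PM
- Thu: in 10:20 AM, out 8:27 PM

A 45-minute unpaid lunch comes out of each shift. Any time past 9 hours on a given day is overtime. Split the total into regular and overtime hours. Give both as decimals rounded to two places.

Tue: 7:41 AM–1:12 PM = 5 h 31 min; less 45 min break → 4 h 46 min
Wed: 9:00 AM–8:28 PM = 11 h 28 min; less 45 min break → 10 h 43 min
Thu: 10:20 AM–8:27 PM = 10 h 7 min; less 45 min break → 9 h 22 min
Tue reg 4 h 46 min / OT 0 h 0 min; Wed reg 9 h 0 min / OT 1 h 43 min; Thu reg 9 h 0 min / OT 0 h 22 min.
Totals: regular 22 h 46 min, overtime 2 h 5 min.

Regular 22.77 hours, overtime 2.08 hours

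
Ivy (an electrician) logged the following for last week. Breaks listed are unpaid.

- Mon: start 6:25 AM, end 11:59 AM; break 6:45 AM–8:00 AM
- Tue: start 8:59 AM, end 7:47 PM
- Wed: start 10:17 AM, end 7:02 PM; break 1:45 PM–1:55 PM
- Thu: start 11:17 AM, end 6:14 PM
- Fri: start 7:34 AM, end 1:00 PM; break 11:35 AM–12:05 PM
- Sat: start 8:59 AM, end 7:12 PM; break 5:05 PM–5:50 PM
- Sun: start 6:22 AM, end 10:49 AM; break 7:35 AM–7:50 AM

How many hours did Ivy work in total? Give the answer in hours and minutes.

Mon: 6:25 AM–11:59 AM = 5 h 34 min; less 75 min break → 4 h 19 min
Tue: 8:59 AM–7:47 PM = 10 h 48 min
Wed: 10:17 AM–7:02 PM = 8 h 45 min; less 10 min break → 8 h 35 min
Thu: 11:17 AM–6:14 PM = 6 h 57 min
Fri: 7:34 AM–1:00 PM = 5 h 26 min; less 30 min break → 4 h 56 min
Sat: 8:59 AM–7:12 PM = 10 h 13 min; less 45 min break → 9 h 28 min
Sun: 6:22 AM–10:49 AM = 4 h 27 min; less 15 min break → 4 h 12 min
Total: 4 h 19 min + 10 h 48 min + 8 h 35 min + 6 h 57 min + 4 h 56 min + 9 h 28 min + 4 h 12 min = 49 h 15 min.

49 h 15 min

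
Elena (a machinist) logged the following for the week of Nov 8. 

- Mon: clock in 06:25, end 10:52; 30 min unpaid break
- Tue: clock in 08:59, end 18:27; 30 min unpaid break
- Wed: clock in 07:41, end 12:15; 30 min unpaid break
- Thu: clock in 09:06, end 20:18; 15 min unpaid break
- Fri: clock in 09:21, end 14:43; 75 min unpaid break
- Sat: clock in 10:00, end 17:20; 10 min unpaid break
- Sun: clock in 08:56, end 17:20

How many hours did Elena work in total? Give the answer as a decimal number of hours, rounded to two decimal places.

47.62 hours

Mon: 06:25–10:52 = 4 h 27 min; less 30 min break → 3 h 57 min
Tue: 08:59–18:27 = 9 h 28 min; less 30 min break → 8 h 58 min
Wed: 07:41–12:15 = 4 h 34 min; less 30 min break → 4 h 4 min
Thu: 09:06–20:18 = 11 h 12 min; less 15 min break → 10 h 57 min
Fri: 09:21–14:43 = 5 h 22 min; less 75 min break → 4 h 7 min
Sat: 10:00–17:20 = 7 h 20 min; less 10 min break → 7 h 10 min
Sun: 08:56–17:20 = 8 h 24 min
Total: 3 h 57 min + 8 h 58 min + 4 h 4 min + 10 h 57 min + 4 h 7 min + 7 h 10 min + 8 h 24 min = 47 h 37 min.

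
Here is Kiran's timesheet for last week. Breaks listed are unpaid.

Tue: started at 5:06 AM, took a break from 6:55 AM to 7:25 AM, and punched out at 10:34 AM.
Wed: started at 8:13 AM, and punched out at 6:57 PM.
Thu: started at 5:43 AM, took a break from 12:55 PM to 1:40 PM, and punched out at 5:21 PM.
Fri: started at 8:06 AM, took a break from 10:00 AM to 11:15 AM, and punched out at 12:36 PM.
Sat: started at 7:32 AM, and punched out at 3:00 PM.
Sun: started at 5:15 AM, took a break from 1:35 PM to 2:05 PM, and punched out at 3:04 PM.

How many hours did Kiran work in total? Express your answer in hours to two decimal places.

46.62 hours

Tue: 5:06 AM–10:34 AM = 5 h 28 min; less 30 min break → 4 h 58 min
Wed: 8:13 AM–6:57 PM = 10 h 44 min
Thu: 5:43 AM–5:21 PM = 11 h 38 min; less 45 min break → 10 h 53 min
Fri: 8:06 AM–12:36 PM = 4 h 30 min; less 75 min break → 3 h 15 min
Sat: 7:32 AM–3:00 PM = 7 h 28 min
Sun: 5:15 AM–3:04 PM = 9 h 49 min; less 30 min break → 9 h 19 min
Total: 4 h 58 min + 10 h 44 min + 10 h 53 min + 3 h 15 min + 7 h 28 min + 9 h 19 min = 46 h 37 min.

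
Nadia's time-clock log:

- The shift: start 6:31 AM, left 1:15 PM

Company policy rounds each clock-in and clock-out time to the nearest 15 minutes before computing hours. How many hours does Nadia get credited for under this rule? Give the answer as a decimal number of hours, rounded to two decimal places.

The shift: in 6:31 AM→6:30 AM, out 1:15 PM→1:15 PM; 6 h 45 min

6.75 hours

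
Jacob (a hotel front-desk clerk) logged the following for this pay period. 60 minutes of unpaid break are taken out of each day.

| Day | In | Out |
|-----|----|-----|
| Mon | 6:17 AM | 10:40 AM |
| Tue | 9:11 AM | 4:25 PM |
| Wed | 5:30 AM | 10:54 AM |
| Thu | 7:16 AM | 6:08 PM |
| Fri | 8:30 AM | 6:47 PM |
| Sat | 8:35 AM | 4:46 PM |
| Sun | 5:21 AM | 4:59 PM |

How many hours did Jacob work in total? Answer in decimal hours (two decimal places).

Mon: 6:17 AM–10:40 AM = 4 h 23 min; less 60 min break → 3 h 23 min
Tue: 9:11 AM–4:25 PM = 7 h 14 min; less 60 min break → 6 h 14 min
Wed: 5:30 AM–10:54 AM = 5 h 24 min; less 60 min break → 4 h 24 min
Thu: 7:16 AM–6:08 PM = 10 h 52 min; less 60 min break → 9 h 52 min
Fri: 8:30 AM–6:47 PM = 10 h 17 min; less 60 min break → 9 h 17 min
Sat: 8:35 AM–4:46 PM = 8 h 11 min; less 60 min break → 7 h 11 min
Sun: 5:21 AM–4:59 PM = 11 h 38 min; less 60 min break → 10 h 38 min
Total: 3 h 23 min + 6 h 14 min + 4 h 24 min + 9 h 52 min + 9 h 17 min + 7 h 11 min + 10 h 38 min = 50 h 59 min.

50.98 hours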